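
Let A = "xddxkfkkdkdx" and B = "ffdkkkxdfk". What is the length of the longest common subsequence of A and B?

Backtracking the LCS table gives one alignment: d (A3,B3) → k (A5,B4) → k (A7,B5) → k (A8,B6) → d (A9,B8) → k (A10,B10).
So the longest common subsequence has length 6.

6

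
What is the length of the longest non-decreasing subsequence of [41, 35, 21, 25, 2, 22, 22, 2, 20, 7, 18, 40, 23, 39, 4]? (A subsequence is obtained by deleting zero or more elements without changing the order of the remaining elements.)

One longest non-decreasing subsequence is 2, 2, 7, 18, 23, 39 (positions 5,8,10,11,13,14), of length 6; no longer one exists.

6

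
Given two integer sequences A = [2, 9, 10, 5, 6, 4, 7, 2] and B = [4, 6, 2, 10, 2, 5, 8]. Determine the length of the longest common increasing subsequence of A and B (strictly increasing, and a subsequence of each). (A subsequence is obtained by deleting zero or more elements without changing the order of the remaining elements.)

2

A longest common strictly increasing subsequence is 2, 10 (length 2); it appears in order in both A and B, and no longer such subsequence exists.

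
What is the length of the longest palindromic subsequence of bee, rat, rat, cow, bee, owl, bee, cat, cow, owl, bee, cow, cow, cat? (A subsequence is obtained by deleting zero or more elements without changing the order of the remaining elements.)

Using dp[i][j] = 2 + dp[i+1][j−1] if the ends match, else max(dp[i+1][j], dp[i][j−1]):
dp[1][14] = 7. A witness is cow bee owl cow owl bee cow at positions 4,5,6,9,10,11,13.

7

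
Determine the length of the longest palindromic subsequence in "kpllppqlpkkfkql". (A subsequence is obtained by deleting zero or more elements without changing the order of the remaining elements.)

Using dp[i][j] = 2 + dp[i+1][j−1] if the ends match, else max(dp[i+1][j], dp[i][j−1]):
dp[1][15] = 8. A witness is kplpplpk at positions 1,2,3,5,6,8,9,13.

8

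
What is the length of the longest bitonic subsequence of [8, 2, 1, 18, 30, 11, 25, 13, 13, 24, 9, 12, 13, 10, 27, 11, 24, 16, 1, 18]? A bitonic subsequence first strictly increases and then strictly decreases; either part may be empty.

One longest bitonic subsequence is 8, 18, 30, 25, 24, 13, 11, 1 (positions 1,4,5,7,10,13,16,19): it rises to 30 then falls. Length 8 is optimal.

8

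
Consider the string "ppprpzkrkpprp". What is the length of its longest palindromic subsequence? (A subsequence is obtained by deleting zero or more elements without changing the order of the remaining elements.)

Using dp[i][j] = 2 + dp[i+1][j−1] if the ends match, else max(dp[i+1][j], dp[i][j−1]):
dp[1][13] = 9. A witness is prpkrkprp at positions 1,4,5,7,8,9,11,12,13.

9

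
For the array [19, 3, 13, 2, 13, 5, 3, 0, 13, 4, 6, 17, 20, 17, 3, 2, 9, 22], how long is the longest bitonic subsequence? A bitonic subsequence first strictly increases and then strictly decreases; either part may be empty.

9

Let inc[i] be the LIS ending at i and dec[i] the longest strictly decreasing subsequence starting at i. inc = [1, 1, 2, 1, 2, 2, 2, 1, 3, 3, 4, 5, 6, 5, 2, 2, 5, 7], dec = [6, 3, 5, 2, 5, 4, 2, 1, 4, 3, 3, 3, 4, 3, 2, 1, 1, 1].
max_i inc[i]+dec[i]−1 = 9, with one witness 2, 3, 4, 6, 17, 20, 17, 3, 2.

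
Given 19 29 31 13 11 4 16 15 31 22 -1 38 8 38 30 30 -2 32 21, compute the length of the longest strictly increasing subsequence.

5

Scanning left to right, the best length ending at each element is: 19→1, 29→2, 31→3, 13→1, 11→1, 4→1, 16→2, 15→2, 31→3, 22→3, -1→1, 38→4, 8→2, 38→4, 30→4, 30→4, -2→1, 32→5, 21→3.
So the longest increasing subsequence has length 5, e.g. 13, 16, 22, 30, 32.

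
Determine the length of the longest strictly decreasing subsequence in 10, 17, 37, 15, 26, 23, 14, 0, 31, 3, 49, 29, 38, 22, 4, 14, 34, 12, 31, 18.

Scanning left to right, the best length ending at each element is: 10→1, 17→1, 37→1, 15→2, 26→2, 23→3, 14→4, 0→5, 31→2, 3→5, 49→1, 29→3, 38→2, 22→4, 4→5, 14→5, 34→3, 12→6, 31→4, 18→5.
So the longest decreasing subsequence has length 6, e.g. 37, 26, 23, 22, 14, 12.

6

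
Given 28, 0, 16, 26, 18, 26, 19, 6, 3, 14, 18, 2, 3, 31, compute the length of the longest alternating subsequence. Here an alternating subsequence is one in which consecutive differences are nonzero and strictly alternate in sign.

A longest alternating subsequence is 28, 0, 26, 18, 26, 6, 14, 2, 3 (positions 1,2,4,5,6,8,10,12,13); its 8 consecutive differences strictly alternate in sign, and length 9 is optimal.

9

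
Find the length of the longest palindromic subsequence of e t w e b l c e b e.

Using dp[i][j] = 2 + dp[i+1][j−1] if the ends match, else max(dp[i+1][j], dp[i][j−1]):
dp[1][10] = 5. A witness is ebebe at positions 1,5,8,9,10.

5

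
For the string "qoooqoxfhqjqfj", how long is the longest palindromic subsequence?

One longest palindromic subsequence is qooooq (positions 1,2,3,4,6,12); it reads the same forward and backward, and the interval DP gives dp[1][14] = 6.

6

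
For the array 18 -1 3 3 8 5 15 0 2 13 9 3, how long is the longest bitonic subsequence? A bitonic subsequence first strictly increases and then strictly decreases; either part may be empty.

7

One longest bitonic subsequence is -1, 3, 8, 15, 13, 9, 3 (positions 2,3,5,7,10,11,12): it rises to 15 then falls. Length 7 is optimal.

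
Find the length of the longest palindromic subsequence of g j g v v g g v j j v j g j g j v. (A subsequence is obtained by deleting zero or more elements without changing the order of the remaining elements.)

12

One longest palindromic subsequence is gjgvvggvvgjg (positions 1,2,3,4,5,6,7,8,11,13,14,15); it reads the same forward and backward, and the interval DP gives dp[1][17] = 12.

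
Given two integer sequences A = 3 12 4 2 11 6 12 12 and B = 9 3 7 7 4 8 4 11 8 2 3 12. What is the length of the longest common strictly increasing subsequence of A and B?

For each value that appears in both, track the longest common increasing run ending there.
The best achievable length is 4; one witness is 3, 4, 11, 12 (A-positions 1,3,5,7, B-positions 2,5,8,12).

4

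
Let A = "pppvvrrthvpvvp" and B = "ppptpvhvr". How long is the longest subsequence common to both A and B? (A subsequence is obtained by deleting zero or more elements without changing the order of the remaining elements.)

A longest common subsequence is ppptpvv (length 7); the LCS DP confirms no longer common subsequence exists.

7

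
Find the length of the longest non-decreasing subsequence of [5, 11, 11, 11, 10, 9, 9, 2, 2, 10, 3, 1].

4

One longest non-decreasing subsequence is 5, 11, 11, 11 (positions 1,2,3,4), of length 4; no longer one exists.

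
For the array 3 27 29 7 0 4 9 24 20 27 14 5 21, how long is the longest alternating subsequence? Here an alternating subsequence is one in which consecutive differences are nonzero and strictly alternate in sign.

Track the best alternating length ending on an up-step vs a down-step at each position: up/down = 1/1, 2/1, 2/1, 2/3, 1/3, 4/3, 4/3, 4/3, 4/5, 6/3, 4/7, 4/7, 8/7.
The maximum over both is 8; one such subsequence is 3, 27, 7, 24, 20, 27, 14, 21.

8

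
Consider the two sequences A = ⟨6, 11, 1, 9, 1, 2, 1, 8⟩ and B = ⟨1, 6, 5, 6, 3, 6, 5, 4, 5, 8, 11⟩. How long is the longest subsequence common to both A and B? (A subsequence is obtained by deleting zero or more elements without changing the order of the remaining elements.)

A longest common subsequence is 6, 11 (length 2); the LCS DP confirms no longer common subsequence exists.

2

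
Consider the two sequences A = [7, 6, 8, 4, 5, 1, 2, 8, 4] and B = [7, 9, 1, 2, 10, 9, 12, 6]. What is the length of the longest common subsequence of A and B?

Backtracking the LCS table gives one alignment: 7 (A1,B1) → 1 (A6,B3) → 2 (A7,B4).
So the longest common subsequence has length 3.

3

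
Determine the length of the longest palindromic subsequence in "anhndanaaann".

Using dp[i][j] = 2 + dp[i+1][j−1] if the ends match, else max(dp[i+1][j], dp[i][j−1]):
dp[1][12] = 8. A witness is nnaaaann at positions 2,4,6,8,9,10,11,12.

8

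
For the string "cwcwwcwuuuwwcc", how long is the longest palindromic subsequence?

One longest palindromic subsequence is ccwwuuuwwcc (positions 1,3,4,5,8,9,10,11,12,13,14); it reads the same forward and backward, and the interval DP gives dp[1][14] = 11.

11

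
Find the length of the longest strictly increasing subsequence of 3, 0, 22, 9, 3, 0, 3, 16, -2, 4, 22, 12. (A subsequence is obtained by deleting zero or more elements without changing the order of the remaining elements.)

One longest increasing subsequence is 3, 9, 16, 22 (positions 1,4,8,11), of length 4; no longer one exists.

4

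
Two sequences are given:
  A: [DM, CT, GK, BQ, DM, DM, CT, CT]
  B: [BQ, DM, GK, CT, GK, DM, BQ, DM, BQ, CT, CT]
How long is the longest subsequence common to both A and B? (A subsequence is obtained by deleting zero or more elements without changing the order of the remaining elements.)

7

Backtracking the LCS table gives one alignment: DM (A1,B2) → CT (A2,B4) → GK (A3,B5) → BQ (A4,B7) → DM (A5,B8) → CT (A7,B10) → CT (A8,B11).
So the longest common subsequence has length 7.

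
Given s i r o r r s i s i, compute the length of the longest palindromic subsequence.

Using dp[i][j] = 2 + dp[i+1][j−1] if the ends match, else max(dp[i+1][j], dp[i][j−1]):
dp[1][10] = 7. A witness is sirrris at positions 1,2,3,5,6,8,9.

7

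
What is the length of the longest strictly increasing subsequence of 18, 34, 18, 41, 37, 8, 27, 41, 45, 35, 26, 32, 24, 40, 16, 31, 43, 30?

Scanning left to right, the best length ending at each element is: 18→1, 34→2, 18→1, 41→3, 37→3, 8→1, 27→2, 41→4, 45→5, 35→3, 26→2, 32→3, 24→2, 40→4, 16→2, 31→3, 43→5, 30→3.
So the longest increasing subsequence has length 5, e.g. 18, 34, 37, 41, 45.

5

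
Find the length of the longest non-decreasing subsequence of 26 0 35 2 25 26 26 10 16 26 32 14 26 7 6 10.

One longest non-decreasing subsequence is 0, 2, 25, 26, 26, 26, 32 (positions 2,4,5,6,7,10,11), of length 7; no longer one exists.

7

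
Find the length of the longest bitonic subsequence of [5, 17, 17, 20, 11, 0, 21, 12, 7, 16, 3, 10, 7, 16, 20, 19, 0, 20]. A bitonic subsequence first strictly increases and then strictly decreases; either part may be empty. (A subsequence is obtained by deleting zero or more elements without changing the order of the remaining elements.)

Let inc[i] be the LIS ending at i and dec[i] the longest strictly decreasing subsequence starting at i. inc = [1, 2, 2, 3, 2, 1, 4, 3, 2, 4, 2, 3, 3, 4, 5, 5, 1, 6], dec = [3, 5, 5, 5, 4, 1, 5, 4, 3, 4, 2, 3, 2, 2, 3, 2, 1, 1].
max_i inc[i]+dec[i]−1 = 8, with one witness 5, 17, 20, 21, 16, 10, 7, 0.

8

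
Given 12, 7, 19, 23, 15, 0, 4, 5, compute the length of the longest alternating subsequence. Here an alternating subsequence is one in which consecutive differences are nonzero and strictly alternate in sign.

5

A longest alternating subsequence is 12, 7, 19, 0, 4 (positions 1,2,3,6,7); its 4 consecutive differences strictly alternate in sign, and length 5 is optimal.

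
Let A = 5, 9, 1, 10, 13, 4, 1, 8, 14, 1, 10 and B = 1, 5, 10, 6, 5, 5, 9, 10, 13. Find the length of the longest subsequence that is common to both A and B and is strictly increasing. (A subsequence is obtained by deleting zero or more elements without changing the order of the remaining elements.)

4

For each value that appears in both, track the longest common increasing run ending there.
The best achievable length is 4; one witness is 5, 9, 10, 13 (A-positions 1,2,4,5, B-positions 2,7,8,9).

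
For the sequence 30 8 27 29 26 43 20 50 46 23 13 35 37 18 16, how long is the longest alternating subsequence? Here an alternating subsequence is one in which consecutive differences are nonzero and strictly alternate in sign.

10

Track the best alternating length ending on an up-step vs a down-step at each position: up/down = 1/1, 1/2, 3/2, 3/2, 3/4, 5/1, 3/6, 7/1, 7/8, 7/8, 3/8, 9/8, 9/8, 9/10, 9/10.
The maximum over both is 10; one such subsequence is 30, 8, 27, 26, 43, 20, 50, 23, 35, 18.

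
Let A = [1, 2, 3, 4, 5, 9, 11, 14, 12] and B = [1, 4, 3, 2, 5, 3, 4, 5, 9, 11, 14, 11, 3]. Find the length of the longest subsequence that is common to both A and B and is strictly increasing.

A longest common strictly increasing subsequence is 1, 2, 3, 4, 5, 9, 11, 14 (length 8); it appears in order in both A and B, and no longer such subsequence exists.

8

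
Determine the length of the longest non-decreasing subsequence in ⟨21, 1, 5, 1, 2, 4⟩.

4

Scanning left to right, the best length ending at each element is: 21→1, 1→1, 5→2, 1→2, 2→3, 4→4.
So the longest non-decreasing subsequence has length 4, e.g. 1, 1, 2, 4.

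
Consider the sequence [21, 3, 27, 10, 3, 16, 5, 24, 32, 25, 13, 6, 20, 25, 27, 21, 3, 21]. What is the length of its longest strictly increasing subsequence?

6

Let dp[i] be the longest increasing subsequence ending at position i. Then dp = [1, 1, 2, 2, 1, 3, 2, 4, 5, 5, 3, 3, 4, 5, 6, 5, 1, 5].
The maximum is 6; one witness is 3, 10, 16, 24, 25, 27 at positions 2,4,6,8,10,15.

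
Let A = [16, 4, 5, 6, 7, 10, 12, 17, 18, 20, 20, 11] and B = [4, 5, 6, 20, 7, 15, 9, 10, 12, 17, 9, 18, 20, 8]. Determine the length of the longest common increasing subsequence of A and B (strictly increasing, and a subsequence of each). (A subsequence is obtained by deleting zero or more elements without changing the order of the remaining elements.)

9

For each value that appears in both, track the longest common increasing run ending there.
The best achievable length is 9; one witness is 4, 5, 6, 7, 10, 12, 17, 18, 20 (A-positions 2,3,4,5,6,7,8,9,10, B-positions 1,2,3,5,8,9,10,12,13).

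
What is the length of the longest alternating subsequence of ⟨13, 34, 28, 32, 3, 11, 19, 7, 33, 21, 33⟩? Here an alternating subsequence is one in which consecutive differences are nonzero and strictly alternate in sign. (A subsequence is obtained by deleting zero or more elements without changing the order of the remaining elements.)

A longest alternating subsequence is 13, 34, 28, 32, 3, 11, 7, 33, 21, 33 (positions 1,2,3,4,5,6,8,9,10,11); its 9 consecutive differences strictly alternate in sign, and length 10 is optimal.

10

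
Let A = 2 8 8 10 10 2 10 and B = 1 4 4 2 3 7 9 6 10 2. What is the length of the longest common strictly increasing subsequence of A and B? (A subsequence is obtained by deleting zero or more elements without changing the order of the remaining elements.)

2

A longest common strictly increasing subsequence is 2, 10 (length 2); it appears in order in both A and B, and no longer such subsequence exists.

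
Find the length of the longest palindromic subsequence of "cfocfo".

One longest palindromic subsequence is ofo (positions 3,5,6); it reads the same forward and backward, and the interval DP gives dp[1][6] = 3.

3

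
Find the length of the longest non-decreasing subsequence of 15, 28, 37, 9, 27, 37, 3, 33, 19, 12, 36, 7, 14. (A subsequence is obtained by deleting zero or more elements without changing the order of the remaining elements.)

4

Scanning left to right, the best length ending at each element is: 15→1, 28→2, 37→3, 9→1, 27→2, 37→4, 3→1, 33→3, 19→2, 12→2, 36→4, 7→2, 14→3.
So the longest non-decreasing subsequence has length 4, e.g. 15, 28, 37, 37.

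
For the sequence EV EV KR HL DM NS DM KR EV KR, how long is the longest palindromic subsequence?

One longest palindromic subsequence is EV KR DM NS DM KR EV (positions 2,3,5,6,7,8,9); it reads the same forward and backward, and the interval DP gives dp[1][10] = 7.

7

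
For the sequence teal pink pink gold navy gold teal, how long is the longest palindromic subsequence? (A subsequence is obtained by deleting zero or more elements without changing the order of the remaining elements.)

One longest palindromic subsequence is teal gold navy gold teal (positions 1,4,5,6,7); it reads the same forward and backward, and the interval DP gives dp[1][7] = 5.

5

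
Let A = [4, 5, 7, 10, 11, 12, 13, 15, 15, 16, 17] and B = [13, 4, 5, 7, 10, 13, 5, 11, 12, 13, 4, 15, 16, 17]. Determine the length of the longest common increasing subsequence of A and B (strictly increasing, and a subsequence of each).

10

For each value that appears in both, track the longest common increasing run ending there.
The best achievable length is 10; one witness is 4, 5, 7, 10, 11, 12, 13, 15, 16, 17 (A-positions 1,2,3,4,5,6,7,8,10,11, B-positions 2,3,4,5,8,9,10,12,13,14).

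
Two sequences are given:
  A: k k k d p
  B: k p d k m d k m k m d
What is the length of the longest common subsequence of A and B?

4

Backtracking the LCS table gives one alignment: k (A1,B4) → k (A2,B7) → k (A3,B9) → d (A4,B11).
So the longest common subsequence has length 4.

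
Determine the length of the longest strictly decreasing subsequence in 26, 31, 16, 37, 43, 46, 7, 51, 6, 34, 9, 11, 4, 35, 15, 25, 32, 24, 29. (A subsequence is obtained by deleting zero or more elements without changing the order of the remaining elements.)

5

Scanning left to right, the best length ending at each element is: 26→1, 31→1, 16→2, 37→1, 43→1, 46→1, 7→3, 51→1, 6→4, 34→2, 9→3, 11→3, 4→5, 35→2, 15→3, 25→3, 32→3, 24→4, 29→4.
So the longest decreasing subsequence has length 5, e.g. 26, 16, 7, 6, 4.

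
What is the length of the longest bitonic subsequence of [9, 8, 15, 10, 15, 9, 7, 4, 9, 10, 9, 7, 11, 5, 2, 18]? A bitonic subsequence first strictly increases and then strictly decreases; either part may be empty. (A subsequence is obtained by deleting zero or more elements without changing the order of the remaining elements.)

8

One longest bitonic subsequence is 9, 10, 15, 10, 9, 7, 5, 2 (positions 1,4,5,10,11,12,14,15): it rises to 15 then falls. Length 8 is optimal.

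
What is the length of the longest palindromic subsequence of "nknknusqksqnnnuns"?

One longest palindromic subsequence is nnnqsqnnn (positions 1,3,5,8,10,11,13,14,16); it reads the same forward and backward, and the interval DP gives dp[1][17] = 9.

9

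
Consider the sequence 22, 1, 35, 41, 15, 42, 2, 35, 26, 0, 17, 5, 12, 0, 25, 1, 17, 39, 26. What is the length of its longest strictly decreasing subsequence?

6

Scanning left to right, the best length ending at each element is: 22→1, 1→2, 35→1, 41→1, 15→2, 42→1, 2→3, 35→2, 26→3, 0→4, 17→4, 5→5, 12→5, 0→6, 25→4, 1→6, 17→5, 39→2, 26→3.
So the longest decreasing subsequence has length 6, e.g. 41, 35, 26, 17, 5, 0.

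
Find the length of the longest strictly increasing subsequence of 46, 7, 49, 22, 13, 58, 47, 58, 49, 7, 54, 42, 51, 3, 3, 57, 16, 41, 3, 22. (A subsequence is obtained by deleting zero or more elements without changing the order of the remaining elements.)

6

Scanning left to right, the best length ending at each element is: 46→1, 7→1, 49→2, 22→2, 13→2, 58→3, 47→3, 58→4, 49→4, 7→1, 54→5, 42→3, 51→5, 3→1, 3→1, 57→6, 16→3, 41→4, 3→1, 22→4.
So the longest increasing subsequence has length 6, e.g. 7, 22, 47, 49, 54, 57.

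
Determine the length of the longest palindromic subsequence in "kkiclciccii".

7

One longest palindromic subsequence is iccicci (positions 3,4,6,7,8,9,11); it reads the same forward and backward, and the interval DP gives dp[1][11] = 7.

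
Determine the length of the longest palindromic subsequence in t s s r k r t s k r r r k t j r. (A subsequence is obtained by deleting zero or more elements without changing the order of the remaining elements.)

9

One longest palindromic subsequence is rtkrrrktr (positions 4,7,9,10,11,12,13,14,16); it reads the same forward and backward, and the interval DP gives dp[1][16] = 9.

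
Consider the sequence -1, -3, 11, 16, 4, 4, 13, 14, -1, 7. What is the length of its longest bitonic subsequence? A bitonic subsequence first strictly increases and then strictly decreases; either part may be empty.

5

Let inc[i] be the LIS ending at i and dec[i] the longest strictly decreasing subsequence starting at i. inc = [1, 1, 2, 3, 2, 2, 3, 4, 2, 3], dec = [2, 1, 3, 3, 2, 2, 2, 2, 1, 1].
max_i inc[i]+dec[i]−1 = 5, with one witness -1, 11, 16, 14, 7.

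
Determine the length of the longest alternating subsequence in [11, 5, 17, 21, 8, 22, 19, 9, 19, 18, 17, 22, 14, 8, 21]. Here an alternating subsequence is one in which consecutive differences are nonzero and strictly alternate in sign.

11

A longest alternating subsequence is 11, 5, 17, 8, 22, 9, 19, 18, 22, 14, 21 (positions 1,2,3,5,6,8,9,10,12,13,15); its 10 consecutive differences strictly alternate in sign, and length 11 is optimal.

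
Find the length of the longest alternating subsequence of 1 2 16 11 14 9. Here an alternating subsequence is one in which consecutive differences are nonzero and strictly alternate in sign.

A longest alternating subsequence is 1, 16, 11, 14, 9 (positions 1,3,4,5,6); its 4 consecutive differences strictly alternate in sign, and length 5 is optimal.

5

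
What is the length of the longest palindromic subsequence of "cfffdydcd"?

5

One longest palindromic subsequence is cdydc (positions 1,5,6,7,8); it reads the same forward and backward, and the interval DP gives dp[1][9] = 5.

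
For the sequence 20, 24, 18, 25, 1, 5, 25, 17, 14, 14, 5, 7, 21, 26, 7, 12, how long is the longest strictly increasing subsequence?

5

Scanning left to right, the best length ending at each element is: 20→1, 24→2, 18→1, 25→3, 1→1, 5→2, 25→3, 17→3, 14→3, 14→3, 5→2, 7→3, 21→4, 26→5, 7→3, 12→4.
So the longest increasing subsequence has length 5, e.g. 1, 5, 17, 21, 26.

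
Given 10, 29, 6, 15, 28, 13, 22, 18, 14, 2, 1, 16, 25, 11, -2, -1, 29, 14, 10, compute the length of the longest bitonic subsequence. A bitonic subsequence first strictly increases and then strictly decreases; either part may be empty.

9

Let inc[i] be the LIS ending at i and dec[i] the longest strictly decreasing subsequence starting at i. inc = [1, 2, 1, 2, 3, 2, 3, 3, 3, 1, 1, 4, 5, 2, 1, 2, 6, 3, 3], dec = [5, 8, 4, 5, 7, 4, 6, 5, 4, 3, 2, 3, 3, 2, 1, 1, 3, 2, 1].
max_i inc[i]+dec[i]−1 = 9, with one witness 10, 29, 28, 22, 18, 14, 2, 1, -1.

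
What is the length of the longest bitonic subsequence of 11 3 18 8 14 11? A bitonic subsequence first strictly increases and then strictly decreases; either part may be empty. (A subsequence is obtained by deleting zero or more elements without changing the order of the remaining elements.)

4

Let inc[i] be the LIS ending at i and dec[i] the longest strictly decreasing subsequence starting at i. inc = [1, 1, 2, 2, 3, 3], dec = [2, 1, 3, 1, 2, 1].
max_i inc[i]+dec[i]−1 = 4, with one witness 11, 18, 14, 11.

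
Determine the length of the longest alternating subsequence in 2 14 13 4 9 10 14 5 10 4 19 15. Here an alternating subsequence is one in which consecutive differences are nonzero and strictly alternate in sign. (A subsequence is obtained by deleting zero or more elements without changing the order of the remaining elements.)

A longest alternating subsequence is 2, 14, 4, 9, 5, 10, 4, 19, 15 (positions 1,2,4,5,8,9,10,11,12); its 8 consecutive differences strictly alternate in sign, and length 9 is optimal.

9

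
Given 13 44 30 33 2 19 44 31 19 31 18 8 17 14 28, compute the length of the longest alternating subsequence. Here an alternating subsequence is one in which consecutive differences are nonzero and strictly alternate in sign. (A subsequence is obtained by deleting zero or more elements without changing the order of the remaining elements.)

Track the best alternating length ending on an up-step vs a down-step at each position: up/down = 1/1, 2/1, 2/3, 4/3, 1/5, 6/5, 6/1, 6/7, 6/7, 8/7, 6/9, 6/9, 10/9, 10/11, 12/9.
The maximum over both is 12; one such subsequence is 13, 44, 30, 33, 2, 44, 19, 31, 8, 17, 14, 28.

12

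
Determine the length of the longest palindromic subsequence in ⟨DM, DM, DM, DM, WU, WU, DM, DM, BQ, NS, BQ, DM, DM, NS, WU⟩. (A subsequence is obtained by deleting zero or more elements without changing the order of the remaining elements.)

One longest palindromic subsequence is DM DM DM DM WU WU DM DM DM DM (positions 1,2,3,4,5,6,7,8,12,13); it reads the same forward and backward, and the interval DP gives dp[1][15] = 10.

10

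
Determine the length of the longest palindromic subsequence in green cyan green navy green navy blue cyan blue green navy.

7

One longest palindromic subsequence is navy green blue cyan blue green navy (positions 4,5,7,8,9,10,11); it reads the same forward and backward, and the interval DP gives dp[1][11] = 7.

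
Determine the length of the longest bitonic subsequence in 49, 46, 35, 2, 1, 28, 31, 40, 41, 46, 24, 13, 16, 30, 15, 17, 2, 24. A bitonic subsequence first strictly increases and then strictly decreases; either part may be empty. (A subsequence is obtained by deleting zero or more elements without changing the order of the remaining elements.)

10

One longest bitonic subsequence is 2, 28, 31, 40, 41, 46, 24, 16, 15, 2 (positions 4,6,7,8,9,10,11,13,15,17): it rises to 46 then falls. Length 10 is optimal.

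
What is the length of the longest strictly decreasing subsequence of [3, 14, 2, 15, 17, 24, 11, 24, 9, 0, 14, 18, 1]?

4

One longest decreasing subsequence is 14, 11, 9, 0 (positions 2,7,9,10), of length 4; no longer one exists.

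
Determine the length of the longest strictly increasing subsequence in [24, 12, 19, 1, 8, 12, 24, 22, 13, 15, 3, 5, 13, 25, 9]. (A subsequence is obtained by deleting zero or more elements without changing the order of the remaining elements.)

6

Let dp[i] be the longest increasing subsequence ending at position i. Then dp = [1, 1, 2, 1, 2, 3, 4, 4, 4, 5, 2, 3, 4, 6, 4].
The maximum is 6; one witness is 1, 8, 12, 13, 15, 25 at positions 4,5,6,9,10,14.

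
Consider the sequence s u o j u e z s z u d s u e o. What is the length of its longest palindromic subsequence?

One longest palindromic subsequence is oeusueo (positions 3,6,10,12,13,14,15); it reads the same forward and backward, and the interval DP gives dp[1][15] = 7.

7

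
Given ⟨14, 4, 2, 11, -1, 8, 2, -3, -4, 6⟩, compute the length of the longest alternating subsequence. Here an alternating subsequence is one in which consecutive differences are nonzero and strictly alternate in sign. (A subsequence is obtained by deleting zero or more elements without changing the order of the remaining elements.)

7

Track the best alternating length ending on an up-step vs a down-step at each position: up/down = 1/1, 1/2, 1/2, 3/2, 1/4, 5/4, 5/6, 1/6, 1/6, 7/6.
The maximum over both is 7; one such subsequence is 14, 4, 11, -1, 8, 2, 6.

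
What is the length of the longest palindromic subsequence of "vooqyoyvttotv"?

One longest palindromic subsequence is voyoyov (positions 1,3,5,6,7,11,13); it reads the same forward and backward, and the interval DP gives dp[1][13] = 7.

7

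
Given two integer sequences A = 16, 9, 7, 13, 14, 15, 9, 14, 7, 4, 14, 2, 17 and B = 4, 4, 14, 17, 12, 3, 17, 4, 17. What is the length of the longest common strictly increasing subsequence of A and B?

3

A longest common strictly increasing subsequence is 4, 14, 17 (length 3); it appears in order in both A and B, and no longer such subsequence exists.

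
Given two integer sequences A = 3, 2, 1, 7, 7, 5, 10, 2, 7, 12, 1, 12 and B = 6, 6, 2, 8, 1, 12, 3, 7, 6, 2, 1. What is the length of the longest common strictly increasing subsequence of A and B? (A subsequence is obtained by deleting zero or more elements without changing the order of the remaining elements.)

A longest common strictly increasing subsequence is 2, 12 (length 2); it appears in order in both A and B, and no longer such subsequence exists.

2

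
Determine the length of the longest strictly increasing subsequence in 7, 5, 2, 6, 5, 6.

One longest increasing subsequence is 2, 5, 6 (positions 3,5,6), of length 3; no longer one exists.

3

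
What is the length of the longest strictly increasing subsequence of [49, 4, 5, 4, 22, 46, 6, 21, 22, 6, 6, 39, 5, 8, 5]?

6

Let dp[i] be the longest increasing subsequence ending at position i. Then dp = [1, 1, 2, 1, 3, 4, 3, 4, 5, 3, 3, 6, 2, 4, 2].
The maximum is 6; one witness is 4, 5, 6, 21, 22, 39 at positions 2,3,7,8,9,12.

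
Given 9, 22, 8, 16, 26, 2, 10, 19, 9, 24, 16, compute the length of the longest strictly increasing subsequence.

Scanning left to right, the best length ending at each element is: 9→1, 22→2, 8→1, 16→2, 26→3, 2→1, 10→2, 19→3, 9→2, 24→4, 16→3.
So the longest increasing subsequence has length 4, e.g. 9, 16, 19, 24.

4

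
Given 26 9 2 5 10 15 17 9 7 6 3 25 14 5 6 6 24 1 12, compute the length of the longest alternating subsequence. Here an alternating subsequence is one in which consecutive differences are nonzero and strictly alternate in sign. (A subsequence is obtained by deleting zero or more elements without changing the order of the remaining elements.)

Track the best alternating length ending on an up-step vs a down-step at each position: up/down = 1/1, 1/2, 1/2, 3/2, 3/2, 3/2, 3/2, 3/4, 3/4, 3/4, 3/4, 5/2, 5/6, 5/6, 7/6, 7/6, 7/6, 1/8, 9/8.
The maximum over both is 9; one such subsequence is 26, 9, 10, 9, 25, 5, 6, 1, 12.

9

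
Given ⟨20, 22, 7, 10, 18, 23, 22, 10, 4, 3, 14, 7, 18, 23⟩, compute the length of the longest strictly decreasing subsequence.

Let dp[i] be the longest decreasing subsequence ending at position i. Then dp = [1, 1, 2, 2, 2, 1, 2, 3, 4, 5, 3, 4, 3, 1].
The maximum is 5; one witness is 20, 18, 10, 4, 3 at positions 1,5,8,9,10.

5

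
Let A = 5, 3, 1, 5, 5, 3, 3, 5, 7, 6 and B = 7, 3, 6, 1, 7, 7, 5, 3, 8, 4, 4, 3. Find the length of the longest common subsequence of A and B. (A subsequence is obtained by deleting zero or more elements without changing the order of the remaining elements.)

A longest common subsequence is 3, 1, 5, 3, 3 (length 5); the LCS DP confirms no longer common subsequence exists.

5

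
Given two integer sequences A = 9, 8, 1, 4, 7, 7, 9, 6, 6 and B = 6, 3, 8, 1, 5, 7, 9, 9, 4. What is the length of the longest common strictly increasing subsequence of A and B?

3

A longest common strictly increasing subsequence is 1, 7, 9 (length 3); it appears in order in both A and B, and no longer such subsequence exists.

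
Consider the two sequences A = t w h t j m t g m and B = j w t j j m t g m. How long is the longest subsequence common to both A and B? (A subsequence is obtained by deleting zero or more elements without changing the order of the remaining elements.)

7

Backtracking the LCS table gives one alignment: w (A2,B2) → t (A4,B3) → j (A5,B5) → m (A6,B6) → t (A7,B7) → g (A8,B8) → m (A9,B9).
So the longest common subsequence has length 7.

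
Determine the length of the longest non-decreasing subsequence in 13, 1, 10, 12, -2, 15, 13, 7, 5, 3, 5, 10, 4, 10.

Let dp[i] be the longest non-decreasing subsequence ending at position i. Then dp = [1, 1, 2, 3, 1, 4, 4, 2, 2, 2, 3, 4, 3, 5].
The maximum is 5; one witness is 1, 5, 5, 10, 10 at positions 2,9,11,12,14.

5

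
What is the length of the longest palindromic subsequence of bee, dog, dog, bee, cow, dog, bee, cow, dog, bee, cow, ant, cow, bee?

Using dp[i][j] = 2 + dp[i+1][j−1] if the ends match, else max(dp[i+1][j], dp[i][j−1]):
dp[1][14] = 7. A witness is bee cow cow bee cow cow bee at positions 1,5,8,10,11,13,14.

7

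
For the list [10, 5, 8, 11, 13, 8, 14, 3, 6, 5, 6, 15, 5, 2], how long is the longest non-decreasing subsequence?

6

One longest non-decreasing subsequence is 5, 8, 11, 13, 14, 15 (positions 2,3,4,5,7,12), of length 6; no longer one exists.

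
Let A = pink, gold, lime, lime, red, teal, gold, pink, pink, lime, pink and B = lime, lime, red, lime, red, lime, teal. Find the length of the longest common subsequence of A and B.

Backtracking the LCS table gives one alignment: lime (A3,B2) → lime (A4,B4) → red (A5,B5) → teal (A6,B7).
So the longest common subsequence has length 4.

4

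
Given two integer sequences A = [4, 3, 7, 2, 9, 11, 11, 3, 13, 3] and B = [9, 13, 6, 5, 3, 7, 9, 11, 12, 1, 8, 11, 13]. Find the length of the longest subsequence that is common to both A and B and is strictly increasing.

5

For each value that appears in both, track the longest common increasing run ending there.
The best achievable length is 5; one witness is 3, 7, 9, 11, 13 (A-positions 2,3,5,6,9, B-positions 5,6,7,8,13).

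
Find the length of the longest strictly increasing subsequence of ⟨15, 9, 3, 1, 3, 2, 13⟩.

3

Let dp[i] be the longest increasing subsequence ending at position i. Then dp = [1, 1, 1, 1, 2, 2, 3].
The maximum is 3; one witness is 1, 3, 13 at positions 4,5,7.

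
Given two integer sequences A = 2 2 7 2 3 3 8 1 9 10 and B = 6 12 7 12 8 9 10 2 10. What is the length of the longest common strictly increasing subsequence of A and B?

For each value that appears in both, track the longest common increasing run ending there.
The best achievable length is 4; one witness is 7, 8, 9, 10 (A-positions 3,7,9,10, B-positions 3,5,6,7).

4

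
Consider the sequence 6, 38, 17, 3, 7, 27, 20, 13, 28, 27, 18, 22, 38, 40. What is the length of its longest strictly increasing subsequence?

Scanning left to right, the best length ending at each element is: 6→1, 38→2, 17→2, 3→1, 7→2, 27→3, 20→3, 13→3, 28→4, 27→4, 18→4, 22→5, 38→6, 40→7.
So the longest increasing subsequence has length 7, e.g. 6, 7, 13, 18, 22, 38, 40.

7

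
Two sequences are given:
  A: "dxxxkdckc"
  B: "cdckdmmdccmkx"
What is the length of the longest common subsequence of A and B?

A longest common subsequence is dkdck (length 5); the LCS DP confirms no longer common subsequence exists.

5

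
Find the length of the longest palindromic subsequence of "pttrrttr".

6

One longest palindromic subsequence is ttrrtt (positions 2,3,4,5,6,7); it reads the same forward and backward, and the interval DP gives dp[1][8] = 6.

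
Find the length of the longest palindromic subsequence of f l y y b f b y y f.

9

One longest palindromic subsequence is fyybfbyyf (positions 1,3,4,5,6,7,8,9,10); it reads the same forward and backward, and the interval DP gives dp[1][10] = 9.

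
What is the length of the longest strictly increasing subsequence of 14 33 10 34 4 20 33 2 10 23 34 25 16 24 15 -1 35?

5

Scanning left to right, the best length ending at each element is: 14→1, 33→2, 10→1, 34→3, 4→1, 20→2, 33→3, 2→1, 10→2, 23→3, 34→4, 25→4, 16→3, 24→4, 15→3, -1→1, 35→5.
So the longest increasing subsequence has length 5, e.g. 14, 20, 33, 34, 35.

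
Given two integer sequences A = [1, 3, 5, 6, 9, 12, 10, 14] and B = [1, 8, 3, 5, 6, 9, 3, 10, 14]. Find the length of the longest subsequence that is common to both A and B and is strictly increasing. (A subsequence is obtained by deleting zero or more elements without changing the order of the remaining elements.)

A longest common strictly increasing subsequence is 1, 3, 5, 6, 9, 10, 14 (length 7); it appears in order in both A and B, and no longer such subsequence exists.

7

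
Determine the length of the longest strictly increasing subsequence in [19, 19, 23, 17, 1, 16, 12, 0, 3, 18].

3

Let dp[i] be the longest increasing subsequence ending at position i. Then dp = [1, 1, 2, 1, 1, 2, 2, 1, 2, 3].
The maximum is 3; one witness is 1, 16, 18 at positions 5,6,10.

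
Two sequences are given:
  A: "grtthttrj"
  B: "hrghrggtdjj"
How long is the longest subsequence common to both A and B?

4

A longest common subsequence is grtj (length 4); the LCS DP confirms no longer common subsequence exists.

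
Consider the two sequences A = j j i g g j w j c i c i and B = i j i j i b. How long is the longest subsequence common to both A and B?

4

Backtracking the LCS table gives one alignment: j (A2,B2) → i (A3,B3) → j (A8,B4) → i (A10,B5).
So the longest common subsequence has length 4.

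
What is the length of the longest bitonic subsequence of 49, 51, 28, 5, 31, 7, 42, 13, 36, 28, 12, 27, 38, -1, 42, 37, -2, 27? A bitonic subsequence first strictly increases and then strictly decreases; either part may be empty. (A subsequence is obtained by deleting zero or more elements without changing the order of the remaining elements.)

Let inc[i] be the LIS ending at i and dec[i] the longest strictly decreasing subsequence starting at i. inc = [1, 2, 1, 1, 2, 2, 3, 3, 4, 4, 3, 4, 5, 1, 6, 5, 1, 4], dec = [7, 7, 5, 3, 5, 3, 6, 4, 5, 4, 3, 3, 3, 2, 3, 2, 1, 1].
max_i inc[i]+dec[i]−1 = 8, with one witness 49, 51, 42, 36, 28, 27, -1, -2.

8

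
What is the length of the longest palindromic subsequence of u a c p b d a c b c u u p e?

One longest palindromic subsequence is ucbcbcu (positions 1,3,5,8,9,10,12); it reads the same forward and backward, and the interval DP gives dp[1][14] = 7.

7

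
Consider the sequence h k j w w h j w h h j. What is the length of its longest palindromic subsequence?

One longest palindromic subsequence is hjwwjh (positions 1,3,4,5,7,10); it reads the same forward and backward, and the interval DP gives dp[1][11] = 6.

6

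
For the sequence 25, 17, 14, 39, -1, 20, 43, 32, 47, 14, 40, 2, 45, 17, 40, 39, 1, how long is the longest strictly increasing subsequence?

One longest increasing subsequence is 17, 20, 32, 40, 45 (positions 2,6,8,11,13), of length 5; no longer one exists.

5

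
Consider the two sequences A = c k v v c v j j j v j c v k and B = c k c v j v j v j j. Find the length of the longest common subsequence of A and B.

8

A longest common subsequence is ckcvjjjj (length 8); the LCS DP confirms no longer common subsequence exists.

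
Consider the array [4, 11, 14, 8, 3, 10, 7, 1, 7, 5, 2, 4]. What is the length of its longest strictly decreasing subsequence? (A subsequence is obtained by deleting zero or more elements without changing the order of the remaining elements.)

Let dp[i] be the longest decreasing subsequence ending at position i. Then dp = [1, 1, 1, 2, 3, 2, 3, 4, 3, 4, 5, 5].
The maximum is 5; one witness is 11, 8, 7, 5, 2 at positions 2,4,7,10,11.

5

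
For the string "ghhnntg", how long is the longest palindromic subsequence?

4

Using dp[i][j] = 2 + dp[i+1][j−1] if the ends match, else max(dp[i+1][j], dp[i][j−1]):
dp[1][7] = 4. A witness is gnng at positions 1,4,5,7.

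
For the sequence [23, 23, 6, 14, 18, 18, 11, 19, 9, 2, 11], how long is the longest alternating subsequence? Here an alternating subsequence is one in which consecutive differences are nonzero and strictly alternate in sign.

7

Track the best alternating length ending on an up-step vs a down-step at each position: up/down = 1/1, 1/1, 1/2, 3/2, 3/2, 3/2, 3/4, 5/2, 3/6, 1/6, 7/6.
The maximum over both is 7; one such subsequence is 23, 6, 14, 11, 19, 9, 11.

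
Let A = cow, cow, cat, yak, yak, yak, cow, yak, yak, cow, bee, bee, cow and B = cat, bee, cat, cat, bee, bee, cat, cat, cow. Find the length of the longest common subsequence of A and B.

4

Backtracking the LCS table gives one alignment: cat (A3,B4) → bee (A11,B5) → bee (A12,B6) → cow (A13,B9).
So the longest common subsequence has length 4.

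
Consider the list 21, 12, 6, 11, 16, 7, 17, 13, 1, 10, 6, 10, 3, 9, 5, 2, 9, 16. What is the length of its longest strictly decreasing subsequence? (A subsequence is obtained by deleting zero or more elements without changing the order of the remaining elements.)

7

One longest decreasing subsequence is 21, 12, 11, 7, 6, 3, 2 (positions 1,2,4,6,11,13,16), of length 7; no longer one exists.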